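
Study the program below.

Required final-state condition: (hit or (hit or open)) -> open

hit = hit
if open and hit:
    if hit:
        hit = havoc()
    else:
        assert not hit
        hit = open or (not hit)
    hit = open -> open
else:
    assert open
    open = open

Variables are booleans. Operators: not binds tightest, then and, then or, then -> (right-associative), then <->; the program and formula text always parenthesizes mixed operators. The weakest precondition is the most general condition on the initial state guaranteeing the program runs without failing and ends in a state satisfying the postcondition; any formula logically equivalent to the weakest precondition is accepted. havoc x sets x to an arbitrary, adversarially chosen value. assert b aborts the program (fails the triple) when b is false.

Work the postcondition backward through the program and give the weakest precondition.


Working backward. After the program, the postcondition (hit or (hit or open)) -> open must hold; in canonical form it is (hit or open) -> open.
Then branch requires (hit -> open) and ((not hit) -> ((not hit) and open)); else branch requires open and ((hit or open) -> open).
Before the if: ((open and hit) -> ((hit -> open) and ((not hit) -> ((not hit) and open)))) and ((not (open and hit)) -> (open and ((hit or open) -> open)))
Before hit := hit: ((open and hit) -> ((hit -> open) and ((not hit) -> ((not hit) and open)))) and ((not (open and hit)) -> (open and ((hit or open) -> open)))
Answer: WP = ((open and hit) -> ((hit -> open) and ((not hit) -> ((not hit) and open)))) and ((not (open and hit)) -> (open and ((hit or open) -> open)))


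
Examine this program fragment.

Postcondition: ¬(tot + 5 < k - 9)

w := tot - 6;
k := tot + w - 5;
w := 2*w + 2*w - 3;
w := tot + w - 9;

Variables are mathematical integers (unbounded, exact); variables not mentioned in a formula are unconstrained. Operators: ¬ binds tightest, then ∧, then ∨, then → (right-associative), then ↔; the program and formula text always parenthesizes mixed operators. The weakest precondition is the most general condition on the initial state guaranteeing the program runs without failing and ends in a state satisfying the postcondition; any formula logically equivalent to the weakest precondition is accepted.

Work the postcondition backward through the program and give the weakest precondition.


Working backward. After the program, the postcondition ¬(tot + 5 < k - 9) must hold; in canonical form it is ¬(tot < k - 14).
Before w := tot + w - 9: ¬(tot < k - 14)
Before w := 2*w + 2*w - 3: ¬(tot < k - 14)
Before k := tot + w - 5: ¬(w > 19)
Before w := tot - 6: ¬(tot > 25)
Answer: WP = ¬(tot > 25)


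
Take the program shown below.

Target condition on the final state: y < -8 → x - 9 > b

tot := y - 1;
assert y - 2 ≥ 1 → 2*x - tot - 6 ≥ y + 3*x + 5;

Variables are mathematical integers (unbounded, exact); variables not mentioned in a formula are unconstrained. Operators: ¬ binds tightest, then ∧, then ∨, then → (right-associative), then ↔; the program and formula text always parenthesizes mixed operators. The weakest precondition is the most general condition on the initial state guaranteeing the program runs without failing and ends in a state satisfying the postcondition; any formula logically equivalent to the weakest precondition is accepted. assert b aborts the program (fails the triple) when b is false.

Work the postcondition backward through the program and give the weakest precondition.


Working backward. After the program, the postcondition y < -8 → x - 9 > b must hold; in canonical form it is y < -8 → x > b + 9.
Before assert y - 2 ≥ 1 → 2*x - tot - 6 ≥ y + 3*x + 5: (y ≥ 3 → tot + x + y ≤ -11) ∧ (y < -8 → x > b + 9)
Before tot := y - 1: (y ≥ 3 → x + 2*y ≤ -10) ∧ (y < -8 → x > b + 9)
Answer: WP = (y ≥ 3 → x + 2*y ≤ -10) ∧ (y < -8 → x > b + 9)


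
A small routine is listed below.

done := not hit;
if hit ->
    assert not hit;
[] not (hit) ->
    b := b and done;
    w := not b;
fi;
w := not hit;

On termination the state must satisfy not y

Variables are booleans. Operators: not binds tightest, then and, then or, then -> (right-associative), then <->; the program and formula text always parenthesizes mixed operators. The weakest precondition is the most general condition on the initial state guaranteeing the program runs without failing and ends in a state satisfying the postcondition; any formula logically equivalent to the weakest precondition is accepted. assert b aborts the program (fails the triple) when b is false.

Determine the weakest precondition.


Working backward. After the program, not y must hold.
Before w := not hit: not y
Then branch requires (not hit) and (not y); else branch requires not y.
Before the if: (hit -> ((not hit) and (not y))) and ((not hit) -> (not y))
Before done := not hit: (hit -> ((not hit) and (not y))) and ((not hit) -> (not y))
Answer: WP = (hit -> ((not hit) and (not y))) and ((not hit) -> (not y))


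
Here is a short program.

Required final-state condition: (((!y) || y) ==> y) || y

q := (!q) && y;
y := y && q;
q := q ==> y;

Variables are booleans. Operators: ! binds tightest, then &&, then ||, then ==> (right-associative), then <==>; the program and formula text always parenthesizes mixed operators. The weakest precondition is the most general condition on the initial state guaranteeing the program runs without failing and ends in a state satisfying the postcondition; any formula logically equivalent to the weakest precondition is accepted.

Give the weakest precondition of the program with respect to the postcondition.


Working backward. After the program, the postcondition (((!y) || y) ==> y) || y must hold; in canonical form it is y.
Before q := q ==> y: y
Before y := y && q: y && q
Before q := (!q) && y: y && (!q)
Answer: WP = y && (!q)


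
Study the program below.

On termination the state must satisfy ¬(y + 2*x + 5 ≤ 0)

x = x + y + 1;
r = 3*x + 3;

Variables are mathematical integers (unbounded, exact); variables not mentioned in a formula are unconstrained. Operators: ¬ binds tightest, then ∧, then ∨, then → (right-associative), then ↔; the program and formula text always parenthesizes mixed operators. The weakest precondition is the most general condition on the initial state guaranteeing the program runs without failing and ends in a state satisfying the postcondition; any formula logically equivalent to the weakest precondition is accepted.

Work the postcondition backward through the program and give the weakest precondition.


Working backward. After the program, the postcondition ¬(y + 2*x + 5 ≤ 0) must hold; in canonical form it is ¬(2*x + y ≤ -5).
Before r := 3*x + 3: ¬(2*x + y ≤ -5)
Before x := x + y + 1: ¬(2*x + 3*y ≤ -7)
Answer: WP = ¬(2*x + 3*y ≤ -7)


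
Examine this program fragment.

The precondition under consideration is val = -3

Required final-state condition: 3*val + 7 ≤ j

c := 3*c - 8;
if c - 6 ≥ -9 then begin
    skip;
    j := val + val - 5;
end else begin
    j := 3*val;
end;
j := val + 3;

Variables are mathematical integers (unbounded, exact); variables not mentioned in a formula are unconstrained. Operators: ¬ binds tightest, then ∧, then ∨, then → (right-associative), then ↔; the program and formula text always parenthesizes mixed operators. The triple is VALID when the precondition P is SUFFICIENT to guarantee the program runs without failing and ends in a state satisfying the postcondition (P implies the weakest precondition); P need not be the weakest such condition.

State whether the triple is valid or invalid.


Working backward. After the program, the postcondition 3*val + 7 ≤ j must hold; in canonical form it is 3*val ≤ j - 7.
Before j := val + 3: 2*val ≤ -4
Then branch requires 2*val ≤ -4; else branch requires 2*val ≤ -4.
Before the if: (c ≥ -3 → 2*val ≤ -4) ∧ ((¬(c ≥ -3)) → 2*val ≤ -4)
Before c := 3*c - 8: (3*c ≥ 5 → 2*val ≤ -4) ∧ ((¬(3*c ≥ 5)) → 2*val ≤ -4)
The weakest precondition is (3*c ≥ 5 → 2*val ≤ -4) ∧ ((¬(3*c ≥ 5)) → 2*val ≤ -4).
Check whether val = -3 implies it.
Every state satisfying the precondition satisfies the weakest precondition: the implication holds.
Answer: valid


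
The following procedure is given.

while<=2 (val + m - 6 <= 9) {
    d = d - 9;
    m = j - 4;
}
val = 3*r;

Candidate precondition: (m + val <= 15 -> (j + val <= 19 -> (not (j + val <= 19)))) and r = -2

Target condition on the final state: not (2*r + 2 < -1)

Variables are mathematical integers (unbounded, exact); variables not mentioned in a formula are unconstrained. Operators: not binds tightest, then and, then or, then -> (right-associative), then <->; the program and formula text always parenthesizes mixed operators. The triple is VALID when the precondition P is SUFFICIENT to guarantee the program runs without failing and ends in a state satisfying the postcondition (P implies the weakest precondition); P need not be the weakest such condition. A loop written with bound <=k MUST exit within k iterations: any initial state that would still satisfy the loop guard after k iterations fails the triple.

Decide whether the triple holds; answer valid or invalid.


Working backward. After the program, the postcondition not (2*r + 2 < -1) must hold; in canonical form it is not (2*r < -3).
Before val := 3*r: not (2*r < -3)
Before the loop (bound <=2), unroll the exhaustion recursion (WP_0 = exit-now case; WP_j = one more guarded iteration, up to j = 2):
  WP_0: (not (m + val <= 15)) and (not (2*r < -3))
  WP_1: (m + val <= 15 -> ((not (j + val <= 19)) and (not (2*r < -3)))) and ((not (m + val <= 15)) -> (not (2*r < -3)))
  WP_2: (m + val <= 15 -> ((j + val <= 19 -> ((not (j + val <= 19)) and (not (2*r < -3)))) and ((not (j + val <= 19)) -> (not (2*r < -3))))) and ((not (m + val <= 15)) -> (not (2*r < -3)))
So before the loop: (m + val <= 15 -> ((j + val <= 19 -> ((not (j + val <= 19)) and (not (2*r < -3)))) and ((not (j + val <= 19)) -> (not (2*r < -3))))) and ((not (m + val <= 15)) -> (not (2*r < -3)))
The weakest precondition is (m + val <= 15 -> ((j + val <= 19 -> ((not (j + val <= 19)) and (not (2*r < -3)))) and ((not (j + val <= 19)) -> (not (2*r < -3))))) and ((not (m + val <= 15)) -> (not (2*r < -3))).
Check whether (m + val <= 15 -> (j + val <= 19 -> (not (j + val <= 19)))) and r = -2 implies it.
Countermodel: at the initial state j = 20, m = 15, r = -2, val = 0, the precondition holds but the weakest precondition fails.
Answer: invalid


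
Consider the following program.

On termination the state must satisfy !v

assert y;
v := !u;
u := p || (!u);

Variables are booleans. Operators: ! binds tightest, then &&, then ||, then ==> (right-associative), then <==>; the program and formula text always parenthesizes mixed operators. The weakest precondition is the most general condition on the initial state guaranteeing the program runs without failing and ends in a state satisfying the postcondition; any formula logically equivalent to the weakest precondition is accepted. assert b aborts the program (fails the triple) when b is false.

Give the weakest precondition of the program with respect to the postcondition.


Working backward. After the program, !v must hold.
Before u := p || (!u): !v
Before v := !u: u
Before assert y: y && u
Answer: WP = y && u


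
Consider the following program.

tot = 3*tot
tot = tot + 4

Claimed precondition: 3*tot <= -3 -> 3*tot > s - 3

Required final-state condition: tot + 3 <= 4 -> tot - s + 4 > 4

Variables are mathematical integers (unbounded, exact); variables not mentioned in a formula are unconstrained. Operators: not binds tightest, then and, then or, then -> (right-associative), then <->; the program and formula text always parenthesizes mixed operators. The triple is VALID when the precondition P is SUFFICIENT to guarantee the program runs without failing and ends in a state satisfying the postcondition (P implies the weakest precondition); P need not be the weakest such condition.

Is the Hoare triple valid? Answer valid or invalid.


Working backward. After the program, the postcondition tot + 3 <= 4 -> tot - s + 4 > 4 must hold; in canonical form it is tot <= 1 -> tot > s.
Before tot := tot + 4: tot <= -3 -> tot > s - 4
Before tot := 3*tot: 3*tot <= -3 -> 3*tot > s - 4
The weakest precondition is 3*tot <= -3 -> 3*tot > s - 4.
Check whether 3*tot <= -3 -> 3*tot > s - 3 implies it.
Every state satisfying the precondition satisfies the weakest precondition: the implication holds.
Answer: valid


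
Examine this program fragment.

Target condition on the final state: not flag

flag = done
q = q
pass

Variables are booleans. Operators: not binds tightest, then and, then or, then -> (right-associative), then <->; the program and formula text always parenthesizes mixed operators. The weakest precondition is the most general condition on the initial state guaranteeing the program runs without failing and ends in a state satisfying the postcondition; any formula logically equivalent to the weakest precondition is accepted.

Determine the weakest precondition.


Working backward. After the program, not flag must hold.
Before skip: not flag
Before q := q: not flag
Before flag := done: not done
Answer: WP = not done


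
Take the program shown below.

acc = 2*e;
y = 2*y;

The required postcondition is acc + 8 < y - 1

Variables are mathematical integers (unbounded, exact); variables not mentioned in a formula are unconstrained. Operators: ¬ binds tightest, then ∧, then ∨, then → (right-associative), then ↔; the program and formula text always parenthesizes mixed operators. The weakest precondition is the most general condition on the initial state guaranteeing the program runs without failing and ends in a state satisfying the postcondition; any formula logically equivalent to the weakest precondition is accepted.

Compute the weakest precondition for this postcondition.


Working backward. After the program, the postcondition acc + 8 < y - 1 must hold; in canonical form it is acc < y - 9.
Before y := 2*y: acc < 2*y - 9
Before acc := 2*e: 2*e < 2*y - 9
Answer: WP = 2*e < 2*y - 9


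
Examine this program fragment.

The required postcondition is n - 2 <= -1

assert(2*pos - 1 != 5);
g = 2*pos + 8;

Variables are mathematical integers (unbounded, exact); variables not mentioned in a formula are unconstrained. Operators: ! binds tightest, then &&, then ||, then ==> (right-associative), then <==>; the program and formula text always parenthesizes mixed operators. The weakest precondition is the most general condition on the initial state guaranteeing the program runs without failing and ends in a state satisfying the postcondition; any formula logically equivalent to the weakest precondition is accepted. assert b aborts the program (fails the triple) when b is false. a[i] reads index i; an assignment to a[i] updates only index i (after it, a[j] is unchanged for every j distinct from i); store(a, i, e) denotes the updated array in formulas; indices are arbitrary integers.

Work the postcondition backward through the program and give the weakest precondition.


Working backward. After the program, the postcondition n - 2 <= -1 must hold; in canonical form it is n <= 1.
Before g := 2*pos + 8: n <= 1
Before assert 2*pos - 1 != 5: 2*pos != 6 && n <= 1
Answer: WP = 2*pos != 6 && n <= 1


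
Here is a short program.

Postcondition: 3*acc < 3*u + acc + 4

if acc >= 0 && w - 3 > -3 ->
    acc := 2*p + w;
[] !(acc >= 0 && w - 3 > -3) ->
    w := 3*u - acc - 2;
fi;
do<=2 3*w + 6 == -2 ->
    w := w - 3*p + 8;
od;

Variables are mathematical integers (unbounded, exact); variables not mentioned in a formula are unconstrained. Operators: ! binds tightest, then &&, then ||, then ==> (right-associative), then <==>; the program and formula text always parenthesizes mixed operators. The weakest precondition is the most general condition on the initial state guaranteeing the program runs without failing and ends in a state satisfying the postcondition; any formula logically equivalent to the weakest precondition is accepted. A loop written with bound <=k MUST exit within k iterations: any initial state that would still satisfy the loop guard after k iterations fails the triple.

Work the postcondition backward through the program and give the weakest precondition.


Working backward. After the program, the postcondition 3*acc < 3*u + acc + 4 must hold; in canonical form it is 2*acc < 3*u + 4.
Before the loop (bound <=2), unroll the exhaustion recursion (WP_0 = exit-now case; WP_j = one more guarded iteration, up to j = 2):
  WP_0: (!(3*w == -8)) && 2*acc < 3*u + 4
  WP_1: (3*w == -8 ==> ((!(3*w == 9*p - 32)) && 2*acc < 3*u + 4)) && ((!(3*w == -8)) ==> 2*acc < 3*u + 4)
  WP_2: (3*w == -8 ==> ((3*w == 9*p - 32 ==> ((!(3*w == 18*p - 56)) && 2*acc < 3*u + 4)) && ((!(3*w == 9*p - 32)) ==> 2*acc < 3*u + 4))) && ((!(3*w == -8)) ==> 2*acc < 3*u + 4)
So before the loop: (3*w == -8 ==> ((3*w == 9*p - 32 ==> ((!(3*w == 18*p - 56)) && 2*acc < 3*u + 4)) && ((!(3*w == 9*p - 32)) ==> 2*acc < 3*u + 4))) && ((!(3*w == -8)) ==> 2*acc < 3*u + 4)
Then branch requires (3*w == -8 ==> ((3*w == 9*p - 32 ==> ((!(3*w == 18*p - 56)) && 4*p + 2*w < 3*u + 4)) && ((!(3*w == 9*p - 32)) ==> 4*p + 2*w < 3*u + 4))) && ((!(3*w == -8)) ==> 4*p + 2*w < 3*u + 4); else branch requires (9*u == 3*acc - 2 ==> ((9*u == 3*acc + 9*p - 26 ==> ((!(9*u == 3*acc + 18*p - 50)) && 2*acc < 3*u + 4)) && ((!(9*u == 3*acc + 9*p - 26)) ==> 2*acc < 3*u + 4))) && ((!(9*u == 3*acc - 2)) ==> 2*acc < 3*u + 4).
Before the if: ((acc >= 0 && w > 0) ==> ((3*w == -8 ==> ((3*w == 9*p - 32 ==> ((!(3*w == 18*p - 56)) && 4*p + 2*w < 3*u + 4)) && ((!(3*w == 9*p - 32)) ==> 4*p + 2*w < 3*u + 4))) && ((!(3*w == -8)) ==> 4*p + 2*w < 3*u + 4))) && ((!(acc >= 0 && w > 0)) ==> ((9*u == 3*acc - 2 ==> ((9*u == 3*acc + 9*p - 26 ==> ((!(9*u == 3*acc + 18*p - 50)) && 2*acc < 3*u + 4)) && ((!(9*u == 3*acc + 9*p - 26)) ==> 2*acc < 3*u + 4))) && ((!(9*u == 3*acc - 2)) ==> 2*acc < 3*u + 4)))
Answer: WP = ((acc >= 0 && w > 0) ==> ((3*w == -8 ==> ((3*w == 9*p - 32 ==> ((!(3*w == 18*p - 56)) && 4*p + 2*w < 3*u + 4)) && ((!(3*w == 9*p - 32)) ==> 4*p + 2*w < 3*u + 4))) && ((!(3*w == -8)) ==> 4*p + 2*w < 3*u + 4))) && ((!(acc >= 0 && w > 0)) ==> ((9*u == 3*acc - 2 ==> ((9*u == 3*acc + 9*p - 26 ==> ((!(9*u == 3*acc + 18*p - 50)) && 2*acc < 3*u + 4)) && ((!(9*u == 3*acc + 9*p - 26)) ==> 2*acc < 3*u + 4))) && ((!(9*u == 3*acc - 2)) ==> 2*acc < 3*u + 4)))


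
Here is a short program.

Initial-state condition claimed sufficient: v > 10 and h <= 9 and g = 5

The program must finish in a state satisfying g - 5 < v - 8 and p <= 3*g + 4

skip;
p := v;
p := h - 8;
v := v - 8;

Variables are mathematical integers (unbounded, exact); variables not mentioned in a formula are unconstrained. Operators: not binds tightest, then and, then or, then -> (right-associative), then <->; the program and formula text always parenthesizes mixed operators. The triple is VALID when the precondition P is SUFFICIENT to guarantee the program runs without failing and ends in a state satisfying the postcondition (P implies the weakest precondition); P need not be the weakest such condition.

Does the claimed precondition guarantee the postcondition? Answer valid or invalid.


Working backward. After the program, the postcondition g - 5 < v - 8 and p <= 3*g + 4 must hold; in canonical form it is g < v - 3 and p <= 3*g + 4.
Before v := v - 8: g < v - 11 and p <= 3*g + 4
Before p := h - 8: g < v - 11 and h <= 3*g + 12
Before p := v: g < v - 11 and h <= 3*g + 12
Before skip: g < v - 11 and h <= 3*g + 12
The weakest precondition is g < v - 11 and h <= 3*g + 12.
Check whether v > 10 and h <= 9 and g = 5 implies it.
Countermodel: at the initial state g = 5, h = 0, v = 11, the precondition holds but the weakest precondition fails.
Answer: invalid


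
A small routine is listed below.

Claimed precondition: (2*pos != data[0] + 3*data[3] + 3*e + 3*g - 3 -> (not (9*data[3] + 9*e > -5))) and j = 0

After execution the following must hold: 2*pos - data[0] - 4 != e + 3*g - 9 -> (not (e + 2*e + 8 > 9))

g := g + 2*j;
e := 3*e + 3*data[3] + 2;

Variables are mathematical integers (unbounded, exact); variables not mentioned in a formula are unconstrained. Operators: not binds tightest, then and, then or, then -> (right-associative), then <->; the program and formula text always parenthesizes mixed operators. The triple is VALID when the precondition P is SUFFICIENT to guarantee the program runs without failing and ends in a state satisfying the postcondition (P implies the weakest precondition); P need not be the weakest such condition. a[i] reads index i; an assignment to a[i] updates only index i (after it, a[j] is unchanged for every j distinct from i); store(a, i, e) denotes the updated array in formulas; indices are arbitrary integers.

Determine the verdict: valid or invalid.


Working backward. After the program, the postcondition 2*pos - data[0] - 4 != e + 3*g - 9 -> (not (e + 2*e + 8 > 9)) must hold; in canonical form it is 2*pos != data[0] + e + 3*g - 5 -> (not (3*e > 1)).
Before e := 3*e + 3*data[3] + 2: 2*pos != data[0] + 3*data[3] + 3*e + 3*g - 3 -> (not (9*data[3] + 9*e > -5))
Before g := g + 2*j: 2*pos != data[0] + 3*data[3] + 3*e + 3*g + 6*j - 3 -> (not (9*data[3] + 9*e > -5))
The weakest precondition is 2*pos != data[0] + 3*data[3] + 3*e + 3*g + 6*j - 3 -> (not (9*data[3] + 9*e > -5)).
Check whether (2*pos != data[0] + 3*data[3] + 3*e + 3*g - 3 -> (not (9*data[3] + 9*e > -5))) and j = 0 implies it.
Every state satisfying the precondition satisfies the weakest precondition: the implication holds.
Answer: valid


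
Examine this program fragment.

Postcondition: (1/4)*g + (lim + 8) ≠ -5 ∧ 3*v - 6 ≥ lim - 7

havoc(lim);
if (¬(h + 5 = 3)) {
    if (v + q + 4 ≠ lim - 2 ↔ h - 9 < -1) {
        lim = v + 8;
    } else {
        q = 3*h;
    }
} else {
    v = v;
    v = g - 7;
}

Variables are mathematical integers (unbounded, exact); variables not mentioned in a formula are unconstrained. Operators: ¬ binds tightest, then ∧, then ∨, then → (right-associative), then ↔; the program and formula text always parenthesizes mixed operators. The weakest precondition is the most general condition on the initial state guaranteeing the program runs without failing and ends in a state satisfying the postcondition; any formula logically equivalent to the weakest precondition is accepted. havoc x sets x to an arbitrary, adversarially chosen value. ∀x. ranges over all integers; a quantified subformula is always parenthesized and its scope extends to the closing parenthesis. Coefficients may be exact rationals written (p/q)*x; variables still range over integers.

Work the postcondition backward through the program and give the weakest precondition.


Working backward. After the program, the postcondition (1/4)*g + (lim + 8) ≠ -5 ∧ 3*v - 6 ≥ lim - 7 must hold; in canonical form it is (1/4)*g + lim ≠ -13 ∧ 3*v ≥ lim - 1.
Then branch requires ((q + v ≠ lim - 6 ↔ h < 8) → ((1/4)*g + v ≠ -21 ∧ 2*v ≥ 7)) ∧ ((¬(q + v ≠ lim - 6 ↔ h < 8)) → ((1/4)*g + lim ≠ -13 ∧ 3*v ≥ lim - 1)); else branch requires (1/4)*g + lim ≠ -13 ∧ 3*g ≥ lim + 20.
Before the if: ((¬(h = -2)) → (((q + v ≠ lim - 6 ↔ h < 8) → ((1/4)*g + v ≠ -21 ∧ 2*v ≥ 7)) ∧ ((¬(q + v ≠ lim - 6 ↔ h < 8)) → ((1/4)*g + lim ≠ -13 ∧ 3*v ≥ lim - 1)))) ∧ (h = -2 → ((1/4)*g + lim ≠ -13 ∧ 3*g ≥ lim + 20))
Before havoc lim: ∀lim_1. (((¬(h = -2)) → (((q + v ≠ lim_1 - 6 ↔ h < 8) → ((1/4)*g + v ≠ -21 ∧ 2*v ≥ 7)) ∧ ((¬(q + v ≠ lim_1 - 6 ↔ h < 8)) → ((1/4)*g + lim_1 ≠ -13 ∧ 3*v ≥ lim_1 - 1)))) ∧ (h = -2 → ((1/4)*g + lim_1 ≠ -13 ∧ 3*g ≥ lim_1 + 20)))
Answer: WP = ∀lim_1. (((¬(h = -2)) → (((q + v ≠ lim_1 - 6 ↔ h < 8) → ((1/4)*g + v ≠ -21 ∧ 2*v ≥ 7)) ∧ ((¬(q + v ≠ lim_1 - 6 ↔ h < 8)) → ((1/4)*g + lim_1 ≠ -13 ∧ 3*v ≥ lim_1 - 1)))) ∧ (h = -2 → ((1/4)*g + lim_1 ≠ -13 ∧ 3*g ≥ lim_1 + 20)))


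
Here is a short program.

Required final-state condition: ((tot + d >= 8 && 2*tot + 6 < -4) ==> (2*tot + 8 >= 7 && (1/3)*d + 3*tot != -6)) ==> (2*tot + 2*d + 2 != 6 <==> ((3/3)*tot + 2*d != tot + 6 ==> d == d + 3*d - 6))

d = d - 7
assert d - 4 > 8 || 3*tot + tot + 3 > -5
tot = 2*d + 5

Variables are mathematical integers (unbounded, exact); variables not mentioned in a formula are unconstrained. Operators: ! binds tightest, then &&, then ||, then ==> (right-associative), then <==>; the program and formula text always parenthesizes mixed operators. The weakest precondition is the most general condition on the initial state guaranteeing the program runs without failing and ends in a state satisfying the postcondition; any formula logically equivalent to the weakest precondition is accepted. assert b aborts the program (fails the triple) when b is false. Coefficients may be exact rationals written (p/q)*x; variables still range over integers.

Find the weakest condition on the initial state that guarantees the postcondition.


Working backward. After the program, the postcondition ((tot + d >= 8 && 2*tot + 6 < -4) ==> (2*tot + 8 >= 7 && (1/3)*d + 3*tot != -6)) ==> (2*tot + 2*d + 2 != 6 <==> ((3/3)*tot + 2*d != tot + 6 ==> d == d + 3*d - 6)) must hold; in canonical form it is ((d + tot >= 8 && 2*tot < -10) ==> (2*tot >= -1 && (1/3)*d + 3*tot != -6)) ==> (2*d + 2*tot != 4 <==> (2*d != 6 ==> 3*d == 6)).
Before tot := 2*d + 5: ((3*d >= 3 && 4*d < -20) ==> (4*d >= -11 && (19/3)*d != -21)) ==> (6*d != -6 <==> (2*d != 6 ==> 3*d == 6))
Before assert d - 4 > 8 || 3*tot + tot + 3 > -5: (d > 12 || 4*tot > -8) && (((3*d >= 3 && 4*d < -20) ==> (4*d >= -11 && (19/3)*d != -21)) ==> (6*d != -6 <==> (2*d != 6 ==> 3*d == 6)))
Before d := d - 7: (d > 19 || 4*tot > -8) && (((3*d >= 24 && 4*d < 8) ==> (4*d >= 17 && (19/3)*d != 70/3)) ==> (6*d != 36 <==> (2*d != 20 ==> 3*d == 27)))
Answer: WP = (d > 19 || 4*tot > -8) && (((3*d >= 24 && 4*d < 8) ==> (4*d >= 17 && (19/3)*d != 70/3)) ==> (6*d != 36 <==> (2*d != 20 ==> 3*d == 27)))


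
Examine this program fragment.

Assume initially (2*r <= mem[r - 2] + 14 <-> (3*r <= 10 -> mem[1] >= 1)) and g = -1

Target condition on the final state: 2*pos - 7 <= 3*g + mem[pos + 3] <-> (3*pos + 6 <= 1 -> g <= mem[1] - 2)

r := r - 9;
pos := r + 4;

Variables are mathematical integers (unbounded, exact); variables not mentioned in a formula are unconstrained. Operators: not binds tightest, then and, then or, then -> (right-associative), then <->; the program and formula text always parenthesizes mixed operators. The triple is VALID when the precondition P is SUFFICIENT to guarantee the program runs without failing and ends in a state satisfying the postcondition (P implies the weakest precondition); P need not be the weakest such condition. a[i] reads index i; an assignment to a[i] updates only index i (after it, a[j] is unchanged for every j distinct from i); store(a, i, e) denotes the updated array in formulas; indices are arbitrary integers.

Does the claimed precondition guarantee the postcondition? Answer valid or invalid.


Working backward. After the program, the postcondition 2*pos - 7 <= 3*g + mem[pos + 3] <-> (3*pos + 6 <= 1 -> g <= mem[1] - 2) must hold; in canonical form it is 2*pos <= mem[pos + 3] + 3*g + 7 <-> (3*pos <= -5 -> g <= mem[1] - 2).
Before pos := r + 4: 2*r <= mem[r + 7] + 3*g - 1 <-> (3*r <= -17 -> g <= mem[1] - 2)
Before r := r - 9: 2*r <= mem[r - 2] + 3*g + 17 <-> (3*r <= 10 -> g <= mem[1] - 2)
The weakest precondition is 2*r <= mem[r - 2] + 3*g + 17 <-> (3*r <= 10 -> g <= mem[1] - 2).
Check whether (2*r <= mem[r - 2] + 14 <-> (3*r <= 10 -> mem[1] >= 1)) and g = -1 implies it.
Every state satisfying the precondition satisfies the weakest precondition: the implication holds.
Answer: valid


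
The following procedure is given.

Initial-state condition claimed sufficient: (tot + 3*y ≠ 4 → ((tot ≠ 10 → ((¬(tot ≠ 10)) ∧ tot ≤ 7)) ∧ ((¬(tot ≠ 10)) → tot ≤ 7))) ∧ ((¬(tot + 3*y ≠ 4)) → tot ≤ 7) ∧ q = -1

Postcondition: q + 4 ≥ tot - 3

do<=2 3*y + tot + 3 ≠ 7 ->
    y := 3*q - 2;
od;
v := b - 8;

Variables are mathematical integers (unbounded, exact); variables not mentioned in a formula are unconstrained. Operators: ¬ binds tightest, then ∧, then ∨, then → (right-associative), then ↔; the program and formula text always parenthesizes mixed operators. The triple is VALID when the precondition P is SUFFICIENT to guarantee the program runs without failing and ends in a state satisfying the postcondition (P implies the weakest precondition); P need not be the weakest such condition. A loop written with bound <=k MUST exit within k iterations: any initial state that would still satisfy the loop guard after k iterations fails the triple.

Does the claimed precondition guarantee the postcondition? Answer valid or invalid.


Working backward. After the program, the postcondition q + 4 ≥ tot - 3 must hold; in canonical form it is q ≥ tot - 7.
Before v := b - 8: q ≥ tot - 7
Before the loop (bound <=2), unroll the exhaustion recursion (WP_0 = exit-now case; WP_j = one more guarded iteration, up to j = 2):
  WP_0: (¬(tot + 3*y ≠ 4)) ∧ q ≥ tot - 7
  WP_1: (tot + 3*y ≠ 4 → ((¬(9*q + tot ≠ 10)) ∧ q ≥ tot - 7)) ∧ ((¬(tot + 3*y ≠ 4)) → q ≥ tot - 7)
  WP_2: (tot + 3*y ≠ 4 → ((9*q + tot ≠ 10 → ((¬(9*q + tot ≠ 10)) ∧ q ≥ tot - 7)) ∧ ((¬(9*q + tot ≠ 10)) → q ≥ tot - 7))) ∧ ((¬(tot + 3*y ≠ 4)) → q ≥ tot - 7)
So before the loop: (tot + 3*y ≠ 4 → ((9*q + tot ≠ 10 → ((¬(9*q + tot ≠ 10)) ∧ q ≥ tot - 7)) ∧ ((¬(9*q + tot ≠ 10)) → q ≥ tot - 7))) ∧ ((¬(tot + 3*y ≠ 4)) → q ≥ tot - 7)
The weakest precondition is (tot + 3*y ≠ 4 → ((9*q + tot ≠ 10 → ((¬(9*q + tot ≠ 10)) ∧ q ≥ tot - 7)) ∧ ((¬(9*q + tot ≠ 10)) → q ≥ tot - 7))) ∧ ((¬(tot + 3*y ≠ 4)) → q ≥ tot - 7).
Check whether (tot + 3*y ≠ 4 → ((tot ≠ 10 → ((¬(tot ≠ 10)) ∧ tot ≤ 7)) ∧ ((¬(tot ≠ 10)) → tot ≤ 7))) ∧ ((¬(tot + 3*y ≠ 4)) → tot ≤ 7) ∧ q = -1 implies it.
Countermodel: at the initial state q = -1, tot = 7, y = -1, the precondition holds but the weakest precondition fails.
Answer: invalid


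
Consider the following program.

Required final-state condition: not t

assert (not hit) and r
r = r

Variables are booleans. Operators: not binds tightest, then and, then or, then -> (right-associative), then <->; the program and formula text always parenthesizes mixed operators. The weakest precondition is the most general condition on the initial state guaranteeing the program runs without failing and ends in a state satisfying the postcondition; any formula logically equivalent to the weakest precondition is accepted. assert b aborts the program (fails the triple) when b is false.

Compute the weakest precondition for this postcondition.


Working backward. After the program, not t must hold.
Before r := r: not t
Before assert (not hit) and r: (not hit) and r and (not t)
Answer: WP = (not hit) and r and (not t)


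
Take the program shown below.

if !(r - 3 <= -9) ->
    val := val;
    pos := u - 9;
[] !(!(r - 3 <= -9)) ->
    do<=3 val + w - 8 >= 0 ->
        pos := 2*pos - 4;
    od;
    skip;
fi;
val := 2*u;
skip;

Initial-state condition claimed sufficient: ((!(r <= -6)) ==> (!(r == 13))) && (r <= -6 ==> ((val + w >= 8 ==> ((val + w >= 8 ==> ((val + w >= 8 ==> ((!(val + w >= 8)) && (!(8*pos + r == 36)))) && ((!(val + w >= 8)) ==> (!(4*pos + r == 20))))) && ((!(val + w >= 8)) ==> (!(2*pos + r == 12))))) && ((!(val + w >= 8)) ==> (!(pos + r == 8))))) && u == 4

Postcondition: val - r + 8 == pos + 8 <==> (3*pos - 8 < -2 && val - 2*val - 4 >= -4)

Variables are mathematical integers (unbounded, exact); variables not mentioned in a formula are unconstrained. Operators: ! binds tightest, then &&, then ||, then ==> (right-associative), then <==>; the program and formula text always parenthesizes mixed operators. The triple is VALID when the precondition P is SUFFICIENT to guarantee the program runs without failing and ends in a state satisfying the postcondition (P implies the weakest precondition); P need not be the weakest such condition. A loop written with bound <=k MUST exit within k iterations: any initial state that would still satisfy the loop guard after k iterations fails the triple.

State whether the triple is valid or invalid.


Working backward. After the program, the postcondition val - r + 8 == pos + 8 <==> (3*pos - 8 < -2 && val - 2*val - 4 >= -4) must hold; in canonical form it is val == pos + r <==> (3*pos < 6 && val <= 0).
Before skip: val == pos + r <==> (3*pos < 6 && val <= 0)
Before val := 2*u: 2*u == pos + r <==> (3*pos < 6 && 2*u <= 0)
Then branch requires u == r - 9 <==> (3*u < 33 && 2*u <= 0); else branch requires (val + w >= 8 ==> ((val + w >= 8 ==> ((val + w >= 8 ==> ((!(val + w >= 8)) && (2*u == 8*pos + r - 28 <==> (24*pos < 90 && 2*u <= 0)))) && ((!(val + w >= 8)) ==> (2*u == 4*pos + r - 12 <==> (12*pos < 42 && 2*u <= 0))))) && ((!(val + w >= 8)) ==> (2*u == 2*pos + r - 4 <==> (6*pos < 18 && 2*u <= 0))))) && ((!(val + w >= 8)) ==> (2*u == pos + r <==> (3*pos < 6 && 2*u <= 0))).
Before the if: ((!(r <= -6)) ==> (u == r - 9 <==> (3*u < 33 && 2*u <= 0))) && (r <= -6 ==> ((val + w >= 8 ==> ((val + w >= 8 ==> ((val + w >= 8 ==> ((!(val + w >= 8)) && (2*u == 8*pos + r - 28 <==> (24*pos < 90 && 2*u <= 0)))) && ((!(val + w >= 8)) ==> (2*u == 4*pos + r - 12 <==> (12*pos < 42 && 2*u <= 0))))) && ((!(val + w >= 8)) ==> (2*u == 2*pos + r - 4 <==> (6*pos < 18 && 2*u <= 0))))) && ((!(val + w >= 8)) ==> (2*u == pos + r <==> (3*pos < 6 && 2*u <= 0)))))
The weakest precondition is ((!(r <= -6)) ==> (u == r - 9 <==> (3*u < 33 && 2*u <= 0))) && (r <= -6 ==> ((val + w >= 8 ==> ((val + w >= 8 ==> ((val + w >= 8 ==> ((!(val + w >= 8)) && (2*u == 8*pos + r - 28 <==> (24*pos < 90 && 2*u <= 0)))) && ((!(val + w >= 8)) ==> (2*u == 4*pos + r - 12 <==> (12*pos < 42 && 2*u <= 0))))) && ((!(val + w >= 8)) ==> (2*u == 2*pos + r - 4 <==> (6*pos < 18 && 2*u <= 0))))) && ((!(val + w >= 8)) ==> (2*u == pos + r <==> (3*pos < 6 && 2*u <= 0))))).
Check whether ((!(r <= -6)) ==> (!(r == 13))) && (r <= -6 ==> ((val + w >= 8 ==> ((val + w >= 8 ==> ((val + w >= 8 ==> ((!(val + w >= 8)) && (!(8*pos + r == 36)))) && ((!(val + w >= 8)) ==> (!(4*pos + r == 20))))) && ((!(val + w >= 8)) ==> (!(2*pos + r == 12))))) && ((!(val + w >= 8)) ==> (!(pos + r == 8))))) && u == 4 implies it.
Every state satisfying the precondition satisfies the weakest precondition: the implication holds.
Answer: valid


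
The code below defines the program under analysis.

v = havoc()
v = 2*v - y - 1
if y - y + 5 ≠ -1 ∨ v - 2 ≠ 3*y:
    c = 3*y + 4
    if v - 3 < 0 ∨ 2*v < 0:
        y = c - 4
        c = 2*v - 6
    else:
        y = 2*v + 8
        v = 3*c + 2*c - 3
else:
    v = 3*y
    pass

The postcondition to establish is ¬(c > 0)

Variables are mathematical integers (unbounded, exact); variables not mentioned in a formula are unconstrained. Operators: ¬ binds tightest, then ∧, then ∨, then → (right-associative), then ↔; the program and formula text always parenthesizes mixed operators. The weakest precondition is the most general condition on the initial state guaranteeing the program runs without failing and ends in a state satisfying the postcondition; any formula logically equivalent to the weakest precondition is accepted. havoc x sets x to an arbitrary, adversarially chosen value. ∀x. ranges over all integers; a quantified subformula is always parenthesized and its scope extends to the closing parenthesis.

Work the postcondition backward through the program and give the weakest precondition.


Working backward. After the program, ¬(c > 0) must hold.
Then branch requires ((v < 3 ∨ 2*v < 0) → (¬(2*v > 6))) ∧ ((¬(v < 3 ∨ 2*v < 0)) → (¬(3*y > -4))); else branch requires ¬(c > 0).
Before the if: ((v < 3 ∨ 2*v < 0) → (¬(2*v > 6))) ∧ ((¬(v < 3 ∨ 2*v < 0)) → (¬(3*y > -4)))
Before v := 2*v - y - 1: ((2*v < y + 4 ∨ 4*v < 2*y + 2) → (¬(4*v > 2*y + 8))) ∧ ((¬(2*v < y + 4 ∨ 4*v < 2*y + 2)) → (¬(3*y > -4)))
Before havoc v: ∀v_1. (((2*v_1 < y + 4 ∨ 4*v_1 < 2*y + 2) → (¬(4*v_1 > 2*y + 8))) ∧ ((¬(2*v_1 < y + 4 ∨ 4*v_1 < 2*y + 2)) → (¬(3*y > -4))))
Answer: WP = ∀v_1. (((2*v_1 < y + 4 ∨ 4*v_1 < 2*y + 2) → (¬(4*v_1 > 2*y + 8))) ∧ ((¬(2*v_1 < y + 4 ∨ 4*v_1 < 2*y + 2)) → (¬(3*y > -4))))


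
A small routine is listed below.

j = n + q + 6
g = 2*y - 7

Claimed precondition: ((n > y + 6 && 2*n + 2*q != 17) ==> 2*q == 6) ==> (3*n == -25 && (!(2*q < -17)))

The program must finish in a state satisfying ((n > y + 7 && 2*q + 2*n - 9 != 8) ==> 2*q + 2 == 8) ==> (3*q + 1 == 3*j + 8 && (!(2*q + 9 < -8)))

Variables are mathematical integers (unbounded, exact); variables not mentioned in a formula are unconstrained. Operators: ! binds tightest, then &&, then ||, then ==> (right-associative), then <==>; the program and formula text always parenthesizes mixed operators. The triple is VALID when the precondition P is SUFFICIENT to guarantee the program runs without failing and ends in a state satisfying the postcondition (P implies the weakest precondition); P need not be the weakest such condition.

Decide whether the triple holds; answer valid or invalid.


Working backward. After the program, the postcondition ((n > y + 7 && 2*q + 2*n - 9 != 8) ==> 2*q + 2 == 8) ==> (3*q + 1 == 3*j + 8 && (!(2*q + 9 < -8))) must hold; in canonical form it is ((n > y + 7 && 2*n + 2*q != 17) ==> 2*q == 6) ==> (3*q == 3*j + 7 && (!(2*q < -17))).
Before g := 2*y - 7: ((n > y + 7 && 2*n + 2*q != 17) ==> 2*q == 6) ==> (3*q == 3*j + 7 && (!(2*q < -17)))
Before j := n + q + 6: ((n > y + 7 && 2*n + 2*q != 17) ==> 2*q == 6) ==> (3*n == -25 && (!(2*q < -17)))
The weakest precondition is ((n > y + 7 && 2*n + 2*q != 17) ==> 2*q == 6) ==> (3*n == -25 && (!(2*q < -17))).
Check whether ((n > y + 6 && 2*n + 2*q != 17) ==> 2*q == 6) ==> (3*n == -25 && (!(2*q < -17))) implies it.
Countermodel: at the initial state n = 7, q = 0, y = 0, the precondition holds but the weakest precondition fails.
Answer: invalid


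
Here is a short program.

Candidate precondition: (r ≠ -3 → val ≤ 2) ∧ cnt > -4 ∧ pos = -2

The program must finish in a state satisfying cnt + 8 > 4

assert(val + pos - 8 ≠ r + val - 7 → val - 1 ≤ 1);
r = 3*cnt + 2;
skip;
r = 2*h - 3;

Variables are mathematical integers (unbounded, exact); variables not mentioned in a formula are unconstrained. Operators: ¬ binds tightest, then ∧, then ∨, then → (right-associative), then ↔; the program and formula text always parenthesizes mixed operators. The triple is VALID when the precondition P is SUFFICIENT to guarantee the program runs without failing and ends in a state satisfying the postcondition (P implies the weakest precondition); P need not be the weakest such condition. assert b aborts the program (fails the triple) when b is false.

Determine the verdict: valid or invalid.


Working backward. After the program, the postcondition cnt + 8 > 4 must hold; in canonical form it is cnt > -4.
Before r := 2*h - 3: cnt > -4
Before skip: cnt > -4
Before r := 3*cnt + 2: cnt > -4
Before assert val + pos - 8 ≠ r + val - 7 → val - 1 ≤ 1: (pos ≠ r + 1 → val ≤ 2) ∧ cnt > -4
The weakest precondition is (pos ≠ r + 1 → val ≤ 2) ∧ cnt > -4.
Check whether (r ≠ -3 → val ≤ 2) ∧ cnt > -4 ∧ pos = -2 implies it.
Every state satisfying the precondition satisfies the weakest precondition: the implication holds.
Answer: valid


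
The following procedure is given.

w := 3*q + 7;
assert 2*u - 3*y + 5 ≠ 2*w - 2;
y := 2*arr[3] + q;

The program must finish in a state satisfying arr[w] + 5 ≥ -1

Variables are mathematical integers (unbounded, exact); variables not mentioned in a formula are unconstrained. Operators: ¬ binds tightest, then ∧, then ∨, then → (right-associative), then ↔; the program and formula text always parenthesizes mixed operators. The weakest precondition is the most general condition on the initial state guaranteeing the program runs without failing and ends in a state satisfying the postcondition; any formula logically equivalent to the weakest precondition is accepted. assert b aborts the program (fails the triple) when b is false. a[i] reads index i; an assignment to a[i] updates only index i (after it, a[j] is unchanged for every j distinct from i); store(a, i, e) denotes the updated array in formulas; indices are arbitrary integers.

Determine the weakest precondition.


Working backward. After the program, the postcondition arr[w] + 5 ≥ -1 must hold; in canonical form it is arr[w] ≥ -6.
Before y := 2*arr[3] + q: arr[w] ≥ -6
Before assert 2*u - 3*y + 5 ≠ 2*w - 2: 2*u ≠ 2*w + 3*y - 7 ∧ arr[w] ≥ -6
Before w := 3*q + 7: 2*u ≠ 6*q + 3*y + 7 ∧ arr[3*q + 7] ≥ -6
Answer: WP = 2*u ≠ 6*q + 3*y + 7 ∧ arr[3*q + 7] ≥ -6
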